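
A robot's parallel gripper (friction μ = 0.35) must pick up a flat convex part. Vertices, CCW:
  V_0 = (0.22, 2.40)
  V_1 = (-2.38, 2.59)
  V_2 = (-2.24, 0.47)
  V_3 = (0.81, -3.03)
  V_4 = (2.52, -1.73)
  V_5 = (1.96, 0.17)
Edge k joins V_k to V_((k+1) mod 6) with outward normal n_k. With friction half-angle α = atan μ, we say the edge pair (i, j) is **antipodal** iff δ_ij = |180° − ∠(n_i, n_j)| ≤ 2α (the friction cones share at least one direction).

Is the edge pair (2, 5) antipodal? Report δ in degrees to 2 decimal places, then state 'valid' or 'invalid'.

δ = 3.11°, valid

α = atan 0.35 = 19.29°;  2α = 38.58°
edge 2: e_2 = (+3.05, -3.50);  n_2 = (-0.7539, -0.6570)
edge 5: e_5 = (-1.74, +2.23);  n_5 = (+0.7884, +0.6152)
∠(n_2, n_5) = 176.89°
δ = |180° − 176.89°| = 3.11°
3.11° ≤ 2α = 38.58°  →  valid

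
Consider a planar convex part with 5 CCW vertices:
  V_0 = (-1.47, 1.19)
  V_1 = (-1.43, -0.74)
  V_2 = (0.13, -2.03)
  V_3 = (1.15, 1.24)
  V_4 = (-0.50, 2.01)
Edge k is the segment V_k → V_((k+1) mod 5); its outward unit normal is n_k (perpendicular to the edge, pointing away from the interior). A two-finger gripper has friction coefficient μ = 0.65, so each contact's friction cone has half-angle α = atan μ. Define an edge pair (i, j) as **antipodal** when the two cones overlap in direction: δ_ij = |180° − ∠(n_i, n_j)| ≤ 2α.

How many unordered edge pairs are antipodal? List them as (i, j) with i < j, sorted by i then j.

α = atan 0.65 = 33.02°;  2α = 66.05°
n_0 = (-0.9998, -0.0207)
n_1 = (-0.6373, -0.7706)
n_2 = (+0.9546, -0.2978)
n_3 = (+0.4229, +0.9062)
n_4 = (-0.6456, +0.7637)
  (0,1): δ = 130.78°  ·
  (0,2): δ = 18.51°  ✓
  (0,3): δ = 63.80°  ✓
  (0,4): δ = 129.02°  ·
  (1,2): δ = 67.74°  ·
  (1,3): δ = 14.57°  ✓
  (1,4): δ = 79.80°  ·
  (2,3): δ = 97.69°  ·
  (2,4): δ = 32.47°  ✓
  (3,4): δ = 114.77°  ·
antipodal pairs: 4

count = 4; pairs: (0,2), (0,3), (1,3), (2,4)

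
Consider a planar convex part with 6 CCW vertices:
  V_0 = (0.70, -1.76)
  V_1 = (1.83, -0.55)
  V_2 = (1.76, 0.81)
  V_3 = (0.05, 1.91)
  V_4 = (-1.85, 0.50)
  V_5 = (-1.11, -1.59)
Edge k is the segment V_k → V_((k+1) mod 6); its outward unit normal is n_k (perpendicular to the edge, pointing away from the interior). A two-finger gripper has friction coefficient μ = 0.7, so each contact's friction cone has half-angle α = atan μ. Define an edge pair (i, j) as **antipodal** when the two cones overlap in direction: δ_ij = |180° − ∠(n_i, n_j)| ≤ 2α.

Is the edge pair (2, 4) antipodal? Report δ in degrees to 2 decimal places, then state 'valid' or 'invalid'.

α = atan 0.7 = 34.99°;  2α = 69.98°
edge 2: e_2 = (-1.71, +1.10);  n_2 = (+0.5410, +0.8410)
edge 4: e_4 = (+0.74, -2.09);  n_4 = (-0.9427, -0.3338)
∠(n_2, n_4) = 142.25°
δ = |180° − 142.25°| = 37.75°
37.75° ≤ 2α = 69.98°  →  valid

δ = 37.75°, valid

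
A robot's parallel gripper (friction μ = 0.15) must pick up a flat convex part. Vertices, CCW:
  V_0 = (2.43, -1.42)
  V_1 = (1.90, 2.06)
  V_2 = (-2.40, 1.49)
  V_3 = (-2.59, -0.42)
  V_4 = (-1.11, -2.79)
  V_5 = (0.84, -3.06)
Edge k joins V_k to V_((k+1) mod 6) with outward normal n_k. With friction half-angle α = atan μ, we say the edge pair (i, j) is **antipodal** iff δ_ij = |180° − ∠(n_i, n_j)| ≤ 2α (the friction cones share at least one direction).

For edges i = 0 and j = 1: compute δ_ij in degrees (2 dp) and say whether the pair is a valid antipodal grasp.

δ = 91.11°, invalid

α = atan 0.15 = 8.53°;  2α = 17.06°
edge 0: e_0 = (-0.53, +3.48);  n_0 = (+0.9886, +0.1506)
edge 1: e_1 = (-4.30, -0.57);  n_1 = (-0.1314, +0.9913)
∠(n_0, n_1) = 88.89°
δ = |180° − 88.89°| = 91.11°
91.11° > 2α = 17.06°  →  invalid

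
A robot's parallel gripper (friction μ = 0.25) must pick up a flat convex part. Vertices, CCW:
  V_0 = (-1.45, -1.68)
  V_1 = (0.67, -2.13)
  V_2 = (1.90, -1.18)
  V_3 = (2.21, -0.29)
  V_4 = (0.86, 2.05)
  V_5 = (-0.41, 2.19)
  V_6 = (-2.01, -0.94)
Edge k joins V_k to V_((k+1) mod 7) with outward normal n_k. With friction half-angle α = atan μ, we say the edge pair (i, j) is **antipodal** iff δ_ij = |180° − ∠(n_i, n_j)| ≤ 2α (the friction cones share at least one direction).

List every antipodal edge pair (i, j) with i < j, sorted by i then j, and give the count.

count = 4; pairs: (0,4), (1,5), (2,5), (3,6)

α = atan 0.25 = 14.04°;  2α = 28.07°
n_0 = (-0.2076, -0.9782)
n_1 = (+0.6113, -0.7914)
n_2 = (+0.9444, -0.3289)
n_3 = (+0.8662, +0.4997)
n_4 = (+0.1096, +0.9940)
n_5 = (-0.8904, +0.4552)
n_6 = (-0.7974, -0.6034)
  (0,1): δ = 130.34°  ·
  (0,2): δ = 97.22°  ·
  (0,3): δ = 48.03°  ·
  (0,4): δ = 5.69°  ✓
  (0,5): δ = 74.91°  ·
  (0,6): δ = 139.10°  ·
  (1,2): δ = 146.88°  ·
  (1,3): δ = 97.70°  ·
  (1,4): δ = 43.97°  ·
  (1,5): δ = 25.24°  ✓
  (1,6): δ = 89.44°  ·
  (2,3): δ = 130.81°  ·
  (2,4): δ = 77.09°  ·
  (2,5): δ = 7.87°  ✓
  (2,6): δ = 56.32°  ·
  (3,4): δ = 126.27°  ·
  (3,5): δ = 57.06°  ·
  (3,6): δ = 7.14°  ✓
  (4,5): δ = 110.78°  ·
  (4,6): δ = 46.59°  ·
  (5,6): δ = 115.81°  ·
antipodal pairs: 4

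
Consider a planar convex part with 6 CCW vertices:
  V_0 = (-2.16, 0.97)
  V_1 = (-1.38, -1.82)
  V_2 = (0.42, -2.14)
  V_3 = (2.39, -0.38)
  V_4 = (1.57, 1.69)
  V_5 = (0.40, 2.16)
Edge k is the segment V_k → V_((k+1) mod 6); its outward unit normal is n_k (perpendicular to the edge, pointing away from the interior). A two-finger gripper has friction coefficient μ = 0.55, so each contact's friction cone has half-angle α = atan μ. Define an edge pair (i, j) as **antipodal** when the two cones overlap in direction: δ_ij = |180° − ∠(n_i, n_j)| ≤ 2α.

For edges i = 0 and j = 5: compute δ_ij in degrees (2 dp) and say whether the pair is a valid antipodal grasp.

α = atan 0.55 = 28.81°;  2α = 57.62°
edge 0: e_0 = (+0.78, -2.79);  n_0 = (-0.9631, -0.2692)
edge 5: e_5 = (-2.56, -1.19);  n_5 = (-0.4215, +0.9068)
∠(n_0, n_5) = 80.69°
δ = |180° − 80.69°| = 99.31°
99.31° > 2α = 57.62°  →  invalid

δ = 99.31°, invalid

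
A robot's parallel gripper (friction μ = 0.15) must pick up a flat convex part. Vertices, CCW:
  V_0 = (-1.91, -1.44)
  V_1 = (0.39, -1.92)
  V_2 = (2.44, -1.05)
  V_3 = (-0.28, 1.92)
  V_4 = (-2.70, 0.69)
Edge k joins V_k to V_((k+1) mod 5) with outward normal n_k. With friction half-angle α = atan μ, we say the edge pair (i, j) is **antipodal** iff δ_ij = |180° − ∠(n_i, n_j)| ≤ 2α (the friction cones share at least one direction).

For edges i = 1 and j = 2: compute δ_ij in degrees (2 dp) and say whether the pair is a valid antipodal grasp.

δ = 70.51°, invalid

α = atan 0.15 = 8.53°;  2α = 17.06°
edge 1: e_1 = (+2.05, +0.87);  n_1 = (+0.3907, -0.9205)
edge 2: e_2 = (-2.72, +2.97);  n_2 = (+0.7375, +0.6754)
∠(n_1, n_2) = 109.49°
δ = |180° − 109.49°| = 70.51°
70.51° > 2α = 17.06°  →  invalid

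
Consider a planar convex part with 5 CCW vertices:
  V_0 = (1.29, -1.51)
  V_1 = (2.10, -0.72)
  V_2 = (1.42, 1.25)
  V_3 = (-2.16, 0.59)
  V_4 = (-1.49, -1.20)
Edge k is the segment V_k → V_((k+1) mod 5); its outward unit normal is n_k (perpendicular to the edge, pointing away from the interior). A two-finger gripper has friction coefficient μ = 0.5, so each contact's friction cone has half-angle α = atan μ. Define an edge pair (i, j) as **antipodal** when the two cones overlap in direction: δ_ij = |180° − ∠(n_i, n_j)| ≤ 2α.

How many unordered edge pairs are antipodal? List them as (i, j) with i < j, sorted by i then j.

count = 3; pairs: (0,2), (1,3), (2,4)

α = atan 0.5 = 26.57°;  2α = 53.13°
n_0 = (+0.6982, -0.7159)
n_1 = (+0.9453, +0.3263)
n_2 = (-0.1813, +0.9834)
n_3 = (-0.9365, -0.3505)
n_4 = (-0.1108, -0.9938)
  (0,1): δ = 115.24°  ·
  (0,2): δ = 33.84°  ✓
  (0,3): δ = 66.24°  ·
  (0,4): δ = 129.35°  ·
  (1,2): δ = 98.60°  ·
  (1,3): δ = 1.48°  ✓
  (1,4): δ = 64.59°  ·
  (2,3): δ = 79.92°  ·
  (2,4): δ = 16.81°  ✓
  (3,4): δ = 116.88°  ·
antipodal pairs: 3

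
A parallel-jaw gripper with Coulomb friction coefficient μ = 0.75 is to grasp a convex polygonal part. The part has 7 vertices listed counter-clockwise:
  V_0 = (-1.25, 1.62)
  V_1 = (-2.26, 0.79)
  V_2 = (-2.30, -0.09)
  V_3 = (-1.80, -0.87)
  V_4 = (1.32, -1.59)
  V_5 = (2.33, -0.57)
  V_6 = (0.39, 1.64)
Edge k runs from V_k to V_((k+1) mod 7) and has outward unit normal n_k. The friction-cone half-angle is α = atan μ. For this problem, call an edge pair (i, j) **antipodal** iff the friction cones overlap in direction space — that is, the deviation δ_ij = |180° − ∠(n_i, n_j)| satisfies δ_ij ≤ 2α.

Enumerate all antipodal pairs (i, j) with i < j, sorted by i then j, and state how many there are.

count = 9; pairs: (0,3), (0,4), (1,4), (1,5), (2,5), (2,6), (3,5), (3,6), (4,6)

α = atan 0.75 = 36.87°;  2α = 73.74°
n_0 = (-0.6349, +0.7726)
n_1 = (-0.9990, +0.0454)
n_2 = (-0.8419, -0.5397)
n_3 = (-0.2249, -0.9744)
n_4 = (+0.7106, -0.7036)
n_5 = (+0.7515, +0.6597)
n_6 = (-0.0122, +0.9999)
  (0,1): δ = 132.02°  ·
  (0,2): δ = 96.75°  ·
  (0,3): δ = 52.41°  ✓
  (0,4): δ = 5.87°  ✓
  (0,5): δ = 91.86°  ·
  (0,6): δ = 141.29°  ·
  (1,2): δ = 144.74°  ·
  (1,3): δ = 100.39°  ·
  (1,4): δ = 42.12°  ✓
  (1,5): δ = 43.88°  ✓
  (1,6): δ = 93.30°  ·
  (2,3): δ = 135.66°  ·
  (2,4): δ = 77.38°  ·
  (2,5): δ = 8.62°  ✓
  (2,6): δ = 58.04°  ✓
  (3,4): δ = 121.72°  ·
  (3,5): δ = 35.73°  ✓
  (3,6): δ = 13.69°  ✓
  (4,5): δ = 94.00°  ·
  (4,6): δ = 44.58°  ✓
  (5,6): δ = 130.58°  ·
antipodal pairs: 9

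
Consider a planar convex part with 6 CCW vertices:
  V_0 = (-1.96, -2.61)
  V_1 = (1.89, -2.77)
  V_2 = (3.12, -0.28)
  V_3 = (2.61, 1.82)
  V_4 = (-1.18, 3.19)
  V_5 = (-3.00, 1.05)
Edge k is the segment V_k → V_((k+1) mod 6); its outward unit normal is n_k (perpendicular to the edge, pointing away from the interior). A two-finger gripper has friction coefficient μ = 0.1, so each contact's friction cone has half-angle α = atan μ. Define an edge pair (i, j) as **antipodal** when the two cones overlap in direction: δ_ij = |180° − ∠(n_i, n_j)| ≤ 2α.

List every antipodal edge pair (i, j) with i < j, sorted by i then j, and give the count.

α = atan 0.1 = 5.71°;  2α = 11.42°
n_0 = (-0.0415, -0.9991)
n_1 = (+0.8966, -0.4429)
n_2 = (+0.9718, +0.2360)
n_3 = (+0.3399, +0.9404)
n_4 = (-0.7618, +0.6479)
n_5 = (-0.9619, -0.2733)
  (0,1): δ = 113.91°  ·
  (0,2): δ = 73.97°  ·
  (0,3): δ = 17.49°  ·
  (0,4): δ = 52.00°  ·
  (0,5): δ = 108.24°  ·
  (1,2): δ = 140.06°  ·
  (1,3): δ = 83.59°  ·
  (1,4): δ = 14.09°  ·
  (1,5): δ = 42.15°  ·
  (2,3): δ = 123.52°  ·
  (2,4): δ = 54.03°  ·
  (2,5): δ = 2.21°  ✓
  (3,4): δ = 110.51°  ·
  (3,5): δ = 54.26°  ·
  (4,5): δ = 123.76°  ·
antipodal pairs: 1

count = 1; pairs: (2,5)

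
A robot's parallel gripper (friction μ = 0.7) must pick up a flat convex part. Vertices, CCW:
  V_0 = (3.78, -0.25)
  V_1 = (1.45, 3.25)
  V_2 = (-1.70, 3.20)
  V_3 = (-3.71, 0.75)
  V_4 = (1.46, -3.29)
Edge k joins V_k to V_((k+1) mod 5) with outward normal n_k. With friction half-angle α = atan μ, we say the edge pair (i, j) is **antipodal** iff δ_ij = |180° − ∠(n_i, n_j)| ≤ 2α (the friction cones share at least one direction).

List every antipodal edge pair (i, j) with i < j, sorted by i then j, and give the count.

α = atan 0.7 = 34.99°;  2α = 69.98°
n_0 = (+0.8324, +0.5542)
n_1 = (-0.0159, +0.9999)
n_2 = (-0.7731, +0.6343)
n_3 = (-0.6157, -0.7880)
n_4 = (+0.7950, -0.6067)
  (0,1): δ = 122.74°  ·
  (0,2): δ = 73.02°  ·
  (0,3): δ = 18.34°  ✓
  (0,4): δ = 109.00°  ·
  (1,2): δ = 130.28°  ·
  (1,3): δ = 38.91°  ✓
  (1,4): δ = 51.74°  ✓
  (2,3): δ = 88.64°  ·
  (2,4): δ = 2.02°  ✓
  (3,4): δ = 89.34°  ·
antipodal pairs: 4

count = 4; pairs: (0,3), (1,3), (1,4), (2,4)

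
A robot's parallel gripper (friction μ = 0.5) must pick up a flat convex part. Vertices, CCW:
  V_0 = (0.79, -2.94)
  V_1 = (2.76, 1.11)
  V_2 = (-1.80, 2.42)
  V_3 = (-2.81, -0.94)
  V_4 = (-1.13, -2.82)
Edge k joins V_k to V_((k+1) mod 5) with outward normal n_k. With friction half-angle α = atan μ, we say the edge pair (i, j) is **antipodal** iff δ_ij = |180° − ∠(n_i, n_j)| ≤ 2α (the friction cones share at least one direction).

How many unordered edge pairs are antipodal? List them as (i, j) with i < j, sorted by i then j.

count = 3; pairs: (0,2), (1,3), (1,4)

α = atan 0.5 = 26.57°;  2α = 53.13°
n_0 = (+0.8993, -0.4374)
n_1 = (+0.2761, +0.9611)
n_2 = (-0.9577, +0.2879)
n_3 = (-0.7457, -0.6663)
n_4 = (-0.0624, -0.9981)
  (0,1): δ = 80.09°  ·
  (0,2): δ = 9.21°  ✓
  (0,3): δ = 67.72°  ·
  (0,4): δ = 112.36°  ·
  (1,2): δ = 90.70°  ·
  (1,3): δ = 32.19°  ✓
  (1,4): δ = 12.45°  ✓
  (2,3): δ = 121.48°  ·
  (2,4): δ = 76.85°  ·
  (3,4): δ = 135.36°  ·
antipodal pairs: 3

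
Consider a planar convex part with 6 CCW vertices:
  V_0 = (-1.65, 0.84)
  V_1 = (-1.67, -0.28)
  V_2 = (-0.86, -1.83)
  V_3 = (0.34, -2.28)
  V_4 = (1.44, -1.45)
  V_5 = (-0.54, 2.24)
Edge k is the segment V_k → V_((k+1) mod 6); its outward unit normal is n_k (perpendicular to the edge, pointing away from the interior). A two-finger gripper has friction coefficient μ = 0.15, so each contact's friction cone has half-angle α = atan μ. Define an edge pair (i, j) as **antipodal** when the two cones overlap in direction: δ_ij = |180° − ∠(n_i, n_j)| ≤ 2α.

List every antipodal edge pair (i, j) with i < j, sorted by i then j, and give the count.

count = 2; pairs: (1,4), (3,5)

α = atan 0.15 = 8.53°;  2α = 17.06°
n_0 = (-0.9998, +0.0179)
n_1 = (-0.8863, -0.4632)
n_2 = (-0.3511, -0.9363)
n_3 = (+0.6023, -0.7983)
n_4 = (+0.8812, +0.4728)
n_5 = (-0.7836, +0.6213)
  (0,1): δ = 151.39°  ·
  (0,2): δ = 109.53°  ·
  (0,3): δ = 51.94°  ·
  (0,4): δ = 29.24°  ·
  (0,5): δ = 142.61°  ·
  (1,2): δ = 138.15°  ·
  (1,3): δ = 80.55°  ·
  (1,4): δ = 0.63°  ✓
  (1,5): δ = 114.00°  ·
  (2,3): δ = 122.41°  ·
  (2,4): δ = 41.23°  ·
  (2,5): δ = 72.15°  ·
  (3,4): δ = 98.82°  ·
  (3,5): δ = 14.55°  ✓
  (4,5): δ = 66.63°  ·
antipodal pairs: 2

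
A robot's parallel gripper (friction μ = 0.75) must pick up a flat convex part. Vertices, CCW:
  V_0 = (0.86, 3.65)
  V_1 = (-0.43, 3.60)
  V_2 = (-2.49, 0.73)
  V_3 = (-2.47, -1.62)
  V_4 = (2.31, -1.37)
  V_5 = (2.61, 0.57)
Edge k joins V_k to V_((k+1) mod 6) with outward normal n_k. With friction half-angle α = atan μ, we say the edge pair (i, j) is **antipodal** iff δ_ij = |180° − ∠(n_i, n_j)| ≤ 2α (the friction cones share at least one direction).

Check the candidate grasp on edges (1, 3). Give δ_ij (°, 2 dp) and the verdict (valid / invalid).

α = atan 0.75 = 36.87°;  2α = 73.74°
edge 1: e_1 = (-2.06, -2.87);  n_1 = (-0.8124, +0.5831)
edge 3: e_3 = (+4.78, +0.25);  n_3 = (+0.0522, -0.9986)
∠(n_1, n_3) = 128.66°
δ = |180° − 128.66°| = 51.34°
51.34° ≤ 2α = 73.74°  →  valid

δ = 51.34°, valid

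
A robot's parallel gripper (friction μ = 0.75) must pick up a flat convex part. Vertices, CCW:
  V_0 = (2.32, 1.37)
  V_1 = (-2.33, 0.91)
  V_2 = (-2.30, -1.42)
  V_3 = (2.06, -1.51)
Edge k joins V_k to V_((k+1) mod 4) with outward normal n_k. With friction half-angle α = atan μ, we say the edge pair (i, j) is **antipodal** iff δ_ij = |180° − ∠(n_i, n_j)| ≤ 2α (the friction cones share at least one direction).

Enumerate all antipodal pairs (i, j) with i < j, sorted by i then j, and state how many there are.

α = atan 0.75 = 36.87°;  2α = 73.74°
n_0 = (-0.0984, +0.9951)
n_1 = (-0.9999, -0.0129)
n_2 = (-0.0206, -0.9998)
n_3 = (+0.9959, -0.0899)
  (0,1): δ = 94.91°  ·
  (0,2): δ = 6.83°  ✓
  (0,3): δ = 79.19°  ·
  (1,2): δ = 91.92°  ·
  (1,3): δ = 5.90°  ✓
  (2,3): δ = 93.98°  ·
antipodal pairs: 2

count = 2; pairs: (0,2), (1,3)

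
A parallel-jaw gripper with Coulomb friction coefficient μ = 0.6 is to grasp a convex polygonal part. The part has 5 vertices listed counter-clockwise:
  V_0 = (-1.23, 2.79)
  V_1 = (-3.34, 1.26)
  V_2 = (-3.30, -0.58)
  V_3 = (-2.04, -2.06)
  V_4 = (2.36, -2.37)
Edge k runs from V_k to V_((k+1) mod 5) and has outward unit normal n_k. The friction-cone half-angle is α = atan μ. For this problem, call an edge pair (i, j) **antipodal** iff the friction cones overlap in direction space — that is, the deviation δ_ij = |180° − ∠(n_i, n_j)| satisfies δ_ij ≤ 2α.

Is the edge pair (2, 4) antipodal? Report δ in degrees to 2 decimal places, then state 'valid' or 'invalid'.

δ = 5.58°, valid

α = atan 0.6 = 30.96°;  2α = 61.93°
edge 2: e_2 = (+1.26, -1.48);  n_2 = (-0.7614, -0.6482)
edge 4: e_4 = (-3.59, +5.16);  n_4 = (+0.8209, +0.5711)
∠(n_2, n_4) = 174.42°
δ = |180° − 174.42°| = 5.58°
5.58° ≤ 2α = 61.93°  →  valid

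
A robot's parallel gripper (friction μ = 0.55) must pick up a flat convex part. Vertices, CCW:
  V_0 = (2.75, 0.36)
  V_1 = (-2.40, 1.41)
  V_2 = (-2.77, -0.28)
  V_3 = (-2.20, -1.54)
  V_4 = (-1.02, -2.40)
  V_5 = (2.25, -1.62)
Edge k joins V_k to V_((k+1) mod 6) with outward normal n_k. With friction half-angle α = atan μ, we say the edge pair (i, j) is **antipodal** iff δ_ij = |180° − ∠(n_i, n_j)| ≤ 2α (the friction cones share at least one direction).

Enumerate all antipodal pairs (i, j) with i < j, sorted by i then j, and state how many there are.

count = 5; pairs: (0,2), (0,3), (0,4), (1,5), (2,5)

α = atan 0.55 = 28.81°;  2α = 57.62°
n_0 = (+0.1998, +0.9798)
n_1 = (-0.9769, +0.2139)
n_2 = (-0.9111, -0.4122)
n_3 = (-0.5890, -0.8081)
n_4 = (+0.2320, -0.9727)
n_5 = (+0.9696, -0.2448)
  (0,1): δ = 90.83°  ·
  (0,2): δ = 54.14°  ✓
  (0,3): δ = 24.56°  ✓
  (0,4): δ = 24.94°  ✓
  (0,5): δ = 87.35°  ·
  (1,2): δ = 143.31°  ·
  (1,3): δ = 113.74°  ·
  (1,4): δ = 64.23°  ·
  (1,5): δ = 1.82°  ✓
  (2,3): δ = 150.43°  ·
  (2,4): δ = 100.92°  ·
  (2,5): δ = 38.51°  ✓
  (3,4): δ = 130.50°  ·
  (3,5): δ = 68.09°  ·
  (4,5): δ = 117.59°  ·
antipodal pairs: 5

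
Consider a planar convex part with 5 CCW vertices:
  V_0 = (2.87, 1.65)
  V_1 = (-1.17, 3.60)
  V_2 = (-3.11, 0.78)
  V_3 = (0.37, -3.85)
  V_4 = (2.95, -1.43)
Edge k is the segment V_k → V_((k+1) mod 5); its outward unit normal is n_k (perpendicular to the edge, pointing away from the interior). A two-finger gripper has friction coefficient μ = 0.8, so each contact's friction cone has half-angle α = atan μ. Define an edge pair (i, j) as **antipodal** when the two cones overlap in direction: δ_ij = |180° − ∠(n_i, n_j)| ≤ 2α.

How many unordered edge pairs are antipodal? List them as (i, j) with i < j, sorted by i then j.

count = 5; pairs: (0,2), (0,3), (1,3), (1,4), (2,4)

α = atan 0.8 = 38.66°;  2α = 77.32°
n_0 = (+0.4347, +0.9006)
n_1 = (-0.8239, +0.5668)
n_2 = (-0.7994, -0.6008)
n_3 = (+0.6841, -0.7294)
n_4 = (+0.9997, +0.0260)
  (0,1): δ = 98.76°  ·
  (0,2): δ = 27.31°  ✓
  (0,3): δ = 68.93°  ✓
  (0,4): δ = 117.25°  ·
  (1,2): δ = 108.54°  ·
  (1,3): δ = 12.31°  ✓
  (1,4): δ = 36.01°  ✓
  (2,3): δ = 83.76°  ·
  (2,4): δ = 35.44°  ✓
  (3,4): δ = 131.68°  ·
antipodal pairs: 5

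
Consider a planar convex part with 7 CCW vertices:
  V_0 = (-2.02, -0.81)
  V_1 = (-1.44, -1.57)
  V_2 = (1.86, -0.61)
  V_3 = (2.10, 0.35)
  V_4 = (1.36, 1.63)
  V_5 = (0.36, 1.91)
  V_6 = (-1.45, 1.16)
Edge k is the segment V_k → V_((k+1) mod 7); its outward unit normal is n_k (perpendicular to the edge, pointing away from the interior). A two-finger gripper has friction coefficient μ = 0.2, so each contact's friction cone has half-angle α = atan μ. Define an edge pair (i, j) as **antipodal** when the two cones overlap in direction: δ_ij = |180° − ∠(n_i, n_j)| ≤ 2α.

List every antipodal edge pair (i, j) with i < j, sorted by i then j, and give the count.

count = 3; pairs: (0,3), (1,5), (2,6)

α = atan 0.2 = 11.31°;  2α = 22.62°
n_0 = (-0.7950, -0.6067)
n_1 = (+0.2793, -0.9602)
n_2 = (+0.9701, -0.2425)
n_3 = (+0.8657, +0.5005)
n_4 = (+0.2696, +0.9630)
n_5 = (-0.3828, +0.9238)
n_6 = (-0.9606, +0.2779)
  (0,1): δ = 111.13°  ·
  (0,2): δ = 51.39°  ·
  (0,3): δ = 7.32°  ✓
  (0,4): δ = 37.01°  ·
  (0,5): δ = 75.16°  ·
  (0,6): δ = 126.51°  ·
  (1,2): δ = 120.26°  ·
  (1,3): δ = 76.19°  ·
  (1,4): δ = 31.86°  ·
  (1,5): δ = 6.29°  ✓
  (1,6): δ = 57.64°  ·
  (2,3): δ = 135.93°  ·
  (2,4): δ = 91.61°  ·
  (2,5): δ = 53.46°  ·
  (2,6): δ = 2.10°  ✓
  (3,4): δ = 135.68°  ·
  (3,5): δ = 97.53°  ·
  (3,6): δ = 46.17°  ·
  (4,5): δ = 141.85°  ·
  (4,6): δ = 90.50°  ·
  (5,6): δ = 128.64°  ·
antipodal pairs: 3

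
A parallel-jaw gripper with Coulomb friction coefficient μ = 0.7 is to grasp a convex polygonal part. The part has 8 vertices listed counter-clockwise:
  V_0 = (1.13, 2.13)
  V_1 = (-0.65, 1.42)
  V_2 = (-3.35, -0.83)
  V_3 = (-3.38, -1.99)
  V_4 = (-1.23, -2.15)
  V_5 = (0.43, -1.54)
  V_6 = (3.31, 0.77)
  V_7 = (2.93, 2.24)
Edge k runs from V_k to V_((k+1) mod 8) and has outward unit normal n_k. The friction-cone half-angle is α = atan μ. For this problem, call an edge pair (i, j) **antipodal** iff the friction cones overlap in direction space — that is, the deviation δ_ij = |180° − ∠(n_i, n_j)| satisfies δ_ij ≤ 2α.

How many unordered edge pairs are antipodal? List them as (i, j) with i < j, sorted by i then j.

count = 13; pairs: (0,3), (0,4), (0,5), (1,3), (1,4), (1,5), (1,6), (2,4), (2,5), (2,6), (3,7), (4,7), (5,7)

α = atan 0.7 = 34.99°;  2α = 69.98°
n_0 = (-0.3705, +0.9288)
n_1 = (-0.6402, +0.7682)
n_2 = (-0.9997, +0.0259)
n_3 = (-0.0742, -0.9972)
n_4 = (+0.3449, -0.9386)
n_5 = (+0.6257, -0.7801)
n_6 = (+0.9682, +0.2503)
n_7 = (-0.0610, +0.9981)
  (0,1): δ = 161.94°  ·
  (0,2): δ = 113.23°  ·
  (0,3): δ = 26.00°  ✓
  (0,4): δ = 1.57°  ✓
  (0,5): δ = 16.99°  ✓
  (0,6): δ = 82.75°  ·
  (0,7): δ = 161.75°  ·
  (1,2): δ = 131.29°  ·
  (1,3): δ = 44.06°  ✓
  (1,4): δ = 19.63°  ✓
  (1,5): δ = 1.07°  ✓
  (1,6): δ = 64.69°  ✓
  (1,7): δ = 143.69°  ·
  (2,3): δ = 92.77°  ·
  (2,4): δ = 68.34°  ✓
  (2,5): δ = 49.79°  ✓
  (2,6): δ = 15.98°  ✓
  (2,7): δ = 94.98°  ·
  (3,4): δ = 155.57°  ·
  (3,5): δ = 137.01°  ·
  (3,6): δ = 71.25°  ·
  (3,7): δ = 7.75°  ✓
  (4,5): δ = 161.44°  ·
  (4,6): δ = 95.68°  ·
  (4,7): δ = 16.68°  ✓
  (5,6): δ = 114.24°  ·
  (5,7): δ = 35.24°  ✓
  (6,7): δ = 101.00°  ·
antipodal pairs: 13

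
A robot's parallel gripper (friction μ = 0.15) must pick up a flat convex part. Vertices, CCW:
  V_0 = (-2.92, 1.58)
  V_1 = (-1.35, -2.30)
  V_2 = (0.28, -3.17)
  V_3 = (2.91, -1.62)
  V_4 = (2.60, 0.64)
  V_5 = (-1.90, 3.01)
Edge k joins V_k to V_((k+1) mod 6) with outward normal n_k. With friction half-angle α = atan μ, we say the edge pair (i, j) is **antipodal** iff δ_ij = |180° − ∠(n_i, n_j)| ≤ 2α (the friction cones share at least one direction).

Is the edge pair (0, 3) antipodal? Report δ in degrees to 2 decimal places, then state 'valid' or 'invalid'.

α = atan 0.15 = 8.53°;  2α = 17.06°
edge 0: e_0 = (+1.57, -3.88);  n_0 = (-0.9270, -0.3751)
edge 3: e_3 = (-0.31, +2.26);  n_3 = (+0.9907, +0.1359)
∠(n_0, n_3) = 165.78°
δ = |180° − 165.78°| = 14.22°
14.22° ≤ 2α = 17.06°  →  valid

δ = 14.22°, valid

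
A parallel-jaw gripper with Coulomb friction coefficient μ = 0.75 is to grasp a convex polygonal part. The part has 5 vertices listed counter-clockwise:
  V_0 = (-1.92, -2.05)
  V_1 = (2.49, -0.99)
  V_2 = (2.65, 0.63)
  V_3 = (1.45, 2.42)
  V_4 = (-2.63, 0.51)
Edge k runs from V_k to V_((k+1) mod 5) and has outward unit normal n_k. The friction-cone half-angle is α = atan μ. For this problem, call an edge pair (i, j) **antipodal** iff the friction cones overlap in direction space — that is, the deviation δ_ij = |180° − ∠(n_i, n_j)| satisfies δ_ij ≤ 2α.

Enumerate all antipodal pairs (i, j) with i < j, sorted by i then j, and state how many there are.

count = 5; pairs: (0,2), (0,3), (1,3), (1,4), (2,4)

α = atan 0.75 = 36.87°;  2α = 73.74°
n_0 = (+0.2337, -0.9723)
n_1 = (+0.9952, -0.0983)
n_2 = (+0.8306, +0.5568)
n_3 = (-0.4240, +0.9057)
n_4 = (-0.9636, -0.2673)
  (0,1): δ = 109.16°  ·
  (0,2): δ = 69.68°  ✓
  (0,3): δ = 11.57°  ✓
  (0,4): δ = 91.99°  ·
  (1,2): δ = 140.52°  ·
  (1,3): δ = 59.27°  ✓
  (1,4): δ = 21.14°  ✓
  (2,3): δ = 98.75°  ·
  (2,4): δ = 18.34°  ✓
  (3,4): δ = 99.59°  ·
antipodal pairs: 5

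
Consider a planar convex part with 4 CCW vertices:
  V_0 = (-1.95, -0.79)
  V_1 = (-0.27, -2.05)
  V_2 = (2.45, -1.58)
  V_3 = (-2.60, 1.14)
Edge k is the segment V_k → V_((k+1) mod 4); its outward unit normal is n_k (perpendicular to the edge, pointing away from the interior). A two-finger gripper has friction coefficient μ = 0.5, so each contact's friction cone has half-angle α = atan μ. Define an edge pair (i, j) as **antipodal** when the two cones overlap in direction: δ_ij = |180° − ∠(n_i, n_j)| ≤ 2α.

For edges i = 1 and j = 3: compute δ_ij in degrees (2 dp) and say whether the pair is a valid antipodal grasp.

δ = 98.81°, invalid

α = atan 0.5 = 26.57°;  2α = 53.13°
edge 1: e_1 = (+2.72, +0.47);  n_1 = (+0.1703, -0.9854)
edge 3: e_3 = (+0.65, -1.93);  n_3 = (-0.9477, -0.3192)
∠(n_1, n_3) = 81.19°
δ = |180° − 81.19°| = 98.81°
98.81° > 2α = 53.13°  →  invalid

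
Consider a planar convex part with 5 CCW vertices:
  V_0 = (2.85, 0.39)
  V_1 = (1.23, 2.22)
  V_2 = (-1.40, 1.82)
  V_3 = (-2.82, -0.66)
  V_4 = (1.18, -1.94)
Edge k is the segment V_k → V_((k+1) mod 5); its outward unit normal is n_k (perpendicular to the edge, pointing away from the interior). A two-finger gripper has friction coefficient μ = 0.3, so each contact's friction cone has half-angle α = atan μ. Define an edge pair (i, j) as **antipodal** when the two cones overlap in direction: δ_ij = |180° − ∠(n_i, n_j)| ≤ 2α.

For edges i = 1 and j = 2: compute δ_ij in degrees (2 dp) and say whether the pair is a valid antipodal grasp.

δ = 128.44°, invalid

α = atan 0.3 = 16.70°;  2α = 33.40°
edge 1: e_1 = (-2.63, -0.40);  n_1 = (-0.1504, +0.9886)
edge 2: e_2 = (-1.42, -2.48);  n_2 = (-0.8678, +0.4969)
∠(n_1, n_2) = 51.56°
δ = |180° − 51.56°| = 128.44°
128.44° > 2α = 33.40°  →  invalid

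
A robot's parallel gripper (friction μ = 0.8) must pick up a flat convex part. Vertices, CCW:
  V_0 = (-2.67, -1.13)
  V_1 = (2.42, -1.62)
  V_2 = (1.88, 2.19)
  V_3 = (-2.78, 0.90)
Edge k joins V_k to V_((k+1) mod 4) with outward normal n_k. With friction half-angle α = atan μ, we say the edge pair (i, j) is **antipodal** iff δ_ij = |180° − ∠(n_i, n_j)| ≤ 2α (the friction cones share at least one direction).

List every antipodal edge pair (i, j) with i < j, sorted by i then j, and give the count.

count = 3; pairs: (0,1), (0,2), (1,3)

α = atan 0.8 = 38.66°;  2α = 77.32°
n_0 = (-0.0958, -0.9954)
n_1 = (+0.9901, +0.1403)
n_2 = (-0.2668, +0.9638)
n_3 = (-0.9985, -0.0541)
  (0,1): δ = 76.43°  ✓
  (0,2): δ = 20.97°  ✓
  (0,3): δ = 98.60°  ·
  (1,2): δ = 82.59°  ·
  (1,3): δ = 4.97°  ✓
  (2,3): δ = 102.37°  ·
antipodal pairs: 3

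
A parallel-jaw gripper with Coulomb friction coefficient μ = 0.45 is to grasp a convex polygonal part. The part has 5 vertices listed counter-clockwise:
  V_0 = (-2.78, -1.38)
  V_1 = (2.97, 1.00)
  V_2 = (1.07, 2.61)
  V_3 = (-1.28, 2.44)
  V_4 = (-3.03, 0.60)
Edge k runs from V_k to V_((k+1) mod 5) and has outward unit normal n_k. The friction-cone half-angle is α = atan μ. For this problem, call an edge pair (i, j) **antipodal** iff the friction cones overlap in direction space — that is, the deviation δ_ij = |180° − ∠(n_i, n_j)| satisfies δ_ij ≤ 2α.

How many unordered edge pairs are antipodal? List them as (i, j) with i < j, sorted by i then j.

α = atan 0.45 = 24.23°;  2α = 48.46°
n_0 = (+0.3824, -0.9240)
n_1 = (+0.6465, +0.7629)
n_2 = (-0.0722, +0.9974)
n_3 = (-0.7246, +0.6892)
n_4 = (-0.9921, -0.1253)
  (0,1): δ = 62.76°  ·
  (0,2): δ = 18.35°  ✓
  (0,3): δ = 23.95°  ✓
  (0,4): δ = 74.71°  ·
  (1,2): δ = 135.59°  ·
  (1,3): δ = 93.29°  ·
  (1,4): δ = 42.53°  ✓
  (2,3): δ = 137.70°  ·
  (2,4): δ = 86.94°  ·
  (3,4): δ = 129.24°  ·
antipodal pairs: 3

count = 3; pairs: (0,2), (0,3), (1,4)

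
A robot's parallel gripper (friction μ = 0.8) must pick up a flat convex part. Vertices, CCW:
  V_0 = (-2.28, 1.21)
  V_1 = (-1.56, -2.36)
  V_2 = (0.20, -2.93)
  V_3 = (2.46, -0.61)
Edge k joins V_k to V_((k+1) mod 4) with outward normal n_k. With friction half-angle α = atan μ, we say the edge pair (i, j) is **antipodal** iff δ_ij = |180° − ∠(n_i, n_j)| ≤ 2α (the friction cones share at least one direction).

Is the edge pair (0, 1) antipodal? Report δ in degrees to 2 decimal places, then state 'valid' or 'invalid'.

δ = 119.35°, invalid

α = atan 0.8 = 38.66°;  2α = 77.32°
edge 0: e_0 = (+0.72, -3.57);  n_0 = (-0.9803, -0.1977)
edge 1: e_1 = (+1.76, -0.57);  n_1 = (-0.3081, -0.9514)
∠(n_0, n_1) = 60.65°
δ = |180° − 60.65°| = 119.35°
119.35° > 2α = 77.32°  →  invalid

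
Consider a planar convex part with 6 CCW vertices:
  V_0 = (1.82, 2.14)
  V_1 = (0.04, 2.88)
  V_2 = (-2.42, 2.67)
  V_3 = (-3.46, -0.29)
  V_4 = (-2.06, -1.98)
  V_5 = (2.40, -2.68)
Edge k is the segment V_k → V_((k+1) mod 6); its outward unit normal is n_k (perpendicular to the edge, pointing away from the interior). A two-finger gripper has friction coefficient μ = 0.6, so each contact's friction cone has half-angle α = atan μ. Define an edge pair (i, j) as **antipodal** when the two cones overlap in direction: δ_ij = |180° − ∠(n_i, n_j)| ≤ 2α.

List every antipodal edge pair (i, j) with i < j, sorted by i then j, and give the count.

count = 6; pairs: (0,3), (0,4), (1,3), (1,4), (2,5), (3,5)

α = atan 0.6 = 30.96°;  2α = 61.93°
n_0 = (+0.3839, +0.9234)
n_1 = (-0.0851, +0.9964)
n_2 = (-0.9435, +0.3315)
n_3 = (-0.7701, -0.6379)
n_4 = (-0.1551, -0.9879)
n_5 = (+0.9928, +0.1195)
  (0,1): δ = 152.55°  ·
  (0,2): δ = 86.78°  ·
  (0,3): δ = 27.79°  ✓
  (0,4): δ = 13.65°  ✓
  (0,5): δ = 119.44°  ·
  (1,2): δ = 114.24°  ·
  (1,3): δ = 55.24°  ✓
  (1,4): δ = 13.80°  ✓
  (1,5): δ = 91.98°  ·
  (2,3): δ = 121.00°  ·
  (2,4): δ = 79.56°  ·
  (2,5): δ = 26.22°  ✓
  (3,4): δ = 138.56°  ·
  (3,5): δ = 32.78°  ✓
  (4,5): δ = 74.22°  ·
antipodal pairs: 6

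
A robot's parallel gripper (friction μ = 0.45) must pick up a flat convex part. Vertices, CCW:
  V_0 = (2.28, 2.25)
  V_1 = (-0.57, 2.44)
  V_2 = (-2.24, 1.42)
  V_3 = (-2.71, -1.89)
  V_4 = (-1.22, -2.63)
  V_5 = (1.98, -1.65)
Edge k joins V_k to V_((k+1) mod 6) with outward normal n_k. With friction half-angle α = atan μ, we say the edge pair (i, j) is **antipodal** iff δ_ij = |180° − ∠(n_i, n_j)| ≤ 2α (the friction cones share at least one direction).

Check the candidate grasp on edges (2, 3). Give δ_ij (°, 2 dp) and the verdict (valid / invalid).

δ = 108.33°, invalid

α = atan 0.45 = 24.23°;  2α = 48.46°
edge 2: e_2 = (-0.47, -3.31);  n_2 = (-0.9901, +0.1406)
edge 3: e_3 = (+1.49, -0.74);  n_3 = (-0.4448, -0.8956)
∠(n_2, n_3) = 71.67°
δ = |180° − 71.67°| = 108.33°
108.33° > 2α = 48.46°  →  invalid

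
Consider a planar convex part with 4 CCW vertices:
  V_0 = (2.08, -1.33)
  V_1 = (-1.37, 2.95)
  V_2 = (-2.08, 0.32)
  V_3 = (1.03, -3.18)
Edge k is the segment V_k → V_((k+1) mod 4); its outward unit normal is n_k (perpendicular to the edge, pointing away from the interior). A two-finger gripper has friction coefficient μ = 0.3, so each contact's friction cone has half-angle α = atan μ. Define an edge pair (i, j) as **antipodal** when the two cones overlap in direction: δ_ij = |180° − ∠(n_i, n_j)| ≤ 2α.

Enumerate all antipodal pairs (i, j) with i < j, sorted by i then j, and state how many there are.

count = 2; pairs: (0,2), (1,3)

α = atan 0.3 = 16.70°;  2α = 33.40°
n_0 = (+0.7786, +0.6276)
n_1 = (-0.9654, +0.2606)
n_2 = (-0.7475, -0.6642)
n_3 = (+0.8697, -0.4936)
  (0,1): δ = 53.98°  ·
  (0,2): δ = 2.75°  ✓
  (0,3): δ = 111.55°  ·
  (1,2): δ = 123.27°  ·
  (1,3): δ = 14.47°  ✓
  (2,3): δ = 71.20°  ·
antipodal pairs: 2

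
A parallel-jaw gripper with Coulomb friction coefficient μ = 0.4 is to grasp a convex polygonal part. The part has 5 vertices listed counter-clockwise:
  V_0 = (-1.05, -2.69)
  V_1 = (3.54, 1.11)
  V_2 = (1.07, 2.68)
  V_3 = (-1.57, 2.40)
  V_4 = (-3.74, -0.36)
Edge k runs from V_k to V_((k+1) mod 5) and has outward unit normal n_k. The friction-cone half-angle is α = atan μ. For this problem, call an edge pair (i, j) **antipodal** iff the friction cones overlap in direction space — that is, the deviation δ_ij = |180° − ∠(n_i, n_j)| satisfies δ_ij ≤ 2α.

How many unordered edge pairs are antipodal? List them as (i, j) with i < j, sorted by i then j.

α = atan 0.4 = 21.80°;  2α = 43.60°
n_0 = (+0.6377, -0.7703)
n_1 = (+0.5364, +0.8439)
n_2 = (-0.1055, +0.9944)
n_3 = (-0.7861, +0.6181)
n_4 = (-0.6547, -0.7559)
  (0,1): δ = 72.06°  ·
  (0,2): δ = 33.57°  ✓
  (0,3): δ = 12.20°  ✓
  (0,4): δ = 99.48°  ·
  (1,2): δ = 141.50°  ·
  (1,3): δ = 95.73°  ·
  (1,4): δ = 8.46°  ✓
  (2,3): δ = 134.23°  ·
  (2,4): δ = 46.95°  ·
  (3,4): δ = 92.72°  ·
antipodal pairs: 3

count = 3; pairs: (0,2), (0,3), (1,4)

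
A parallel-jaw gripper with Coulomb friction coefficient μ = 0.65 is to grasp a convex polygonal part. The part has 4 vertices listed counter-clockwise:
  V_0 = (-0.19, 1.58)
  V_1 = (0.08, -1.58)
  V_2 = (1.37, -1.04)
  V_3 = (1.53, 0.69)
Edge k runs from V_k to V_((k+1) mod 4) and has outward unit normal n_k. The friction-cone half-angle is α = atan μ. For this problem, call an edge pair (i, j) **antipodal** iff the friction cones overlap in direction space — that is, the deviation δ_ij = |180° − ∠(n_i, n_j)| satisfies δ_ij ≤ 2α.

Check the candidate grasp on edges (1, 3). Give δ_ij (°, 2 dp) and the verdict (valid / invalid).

α = atan 0.65 = 33.02°;  2α = 66.05°
edge 1: e_1 = (+1.29, +0.54);  n_1 = (+0.3861, -0.9224)
edge 3: e_3 = (-1.72, +0.89);  n_3 = (+0.4596, +0.8881)
∠(n_1, n_3) = 129.93°
δ = |180° − 129.93°| = 50.07°
50.07° ≤ 2α = 66.05°  →  valid

δ = 50.07°, valid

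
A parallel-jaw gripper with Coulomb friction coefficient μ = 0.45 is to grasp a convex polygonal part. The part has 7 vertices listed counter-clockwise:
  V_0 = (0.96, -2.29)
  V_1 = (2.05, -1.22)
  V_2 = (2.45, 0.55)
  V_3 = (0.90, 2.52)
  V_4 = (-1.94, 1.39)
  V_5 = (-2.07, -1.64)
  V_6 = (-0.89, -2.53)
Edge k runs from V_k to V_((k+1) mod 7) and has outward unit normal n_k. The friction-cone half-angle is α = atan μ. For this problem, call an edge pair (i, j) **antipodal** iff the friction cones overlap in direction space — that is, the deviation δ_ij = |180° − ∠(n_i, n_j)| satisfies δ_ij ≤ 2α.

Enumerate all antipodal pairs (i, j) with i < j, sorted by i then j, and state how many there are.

α = atan 0.45 = 24.23°;  2α = 48.46°
n_0 = (+0.7005, -0.7136)
n_1 = (+0.9754, -0.2204)
n_2 = (+0.7859, +0.6183)
n_3 = (-0.3697, +0.9292)
n_4 = (-0.9991, +0.0429)
n_5 = (-0.6022, -0.7984)
n_6 = (+0.1287, -0.9917)
  (0,1): δ = 147.20°  ·
  (0,2): δ = 96.27°  ·
  (0,3): δ = 22.77°  ✓
  (0,4): δ = 43.07°  ✓
  (0,5): δ = 98.51°  ·
  (0,6): δ = 142.92°  ·
  (1,2): δ = 129.07°  ·
  (1,3): δ = 55.57°  ·
  (1,4): δ = 10.28°  ✓
  (1,5): δ = 65.71°  ·
  (1,6): δ = 110.13°  ·
  (2,3): δ = 106.50°  ·
  (2,4): δ = 40.65°  ✓
  (2,5): δ = 14.78°  ✓
  (2,6): δ = 59.20°  ·
  (3,4): δ = 114.15°  ·
  (3,5): δ = 58.72°  ·
  (3,6): δ = 14.31°  ✓
  (4,5): δ = 124.57°  ·
  (4,6): δ = 80.15°  ·
  (5,6): δ = 135.58°  ·
antipodal pairs: 6

count = 6; pairs: (0,3), (0,4), (1,4), (2,4), (2,5), (3,6)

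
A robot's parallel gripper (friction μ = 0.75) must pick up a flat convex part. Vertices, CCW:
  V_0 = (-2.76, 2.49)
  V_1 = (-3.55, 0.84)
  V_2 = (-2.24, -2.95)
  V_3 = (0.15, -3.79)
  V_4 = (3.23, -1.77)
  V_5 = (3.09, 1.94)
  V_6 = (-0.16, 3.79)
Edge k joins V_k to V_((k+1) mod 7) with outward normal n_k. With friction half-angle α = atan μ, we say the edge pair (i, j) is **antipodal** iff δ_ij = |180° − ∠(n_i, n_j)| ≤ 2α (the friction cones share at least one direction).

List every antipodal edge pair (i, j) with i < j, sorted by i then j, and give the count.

α = atan 0.75 = 36.87°;  2α = 73.74°
n_0 = (-0.9019, +0.4318)
n_1 = (-0.9451, -0.3267)
n_2 = (-0.3316, -0.9434)
n_3 = (+0.5484, -0.8362)
n_4 = (+0.9993, +0.0377)
n_5 = (+0.4947, +0.8691)
n_6 = (-0.4472, +0.8944)
  (0,1): δ = 135.35°  ·
  (0,2): δ = 83.78°  ·
  (0,3): δ = 31.16°  ✓
  (0,4): δ = 27.75°  ✓
  (0,5): δ = 85.93°  ·
  (0,6): δ = 142.15°  ·
  (1,2): δ = 128.43°  ·
  (1,3): δ = 75.81°  ·
  (1,4): δ = 16.91°  ✓
  (1,5): δ = 41.28°  ✓
  (1,6): δ = 97.50°  ·
  (2,3): δ = 127.38°  ·
  (2,4): δ = 68.47°  ✓
  (2,5): δ = 10.29°  ✓
  (2,6): δ = 45.93°  ✓
  (3,4): δ = 121.10°  ·
  (3,5): δ = 62.91°  ✓
  (3,6): δ = 6.69°  ✓
  (4,5): δ = 121.81°  ·
  (4,6): δ = 65.60°  ✓
  (5,6): δ = 123.79°  ·
antipodal pairs: 10

count = 10; pairs: (0,3), (0,4), (1,4), (1,5), (2,4), (2,5), (2,6), (3,5), (3,6), (4,6)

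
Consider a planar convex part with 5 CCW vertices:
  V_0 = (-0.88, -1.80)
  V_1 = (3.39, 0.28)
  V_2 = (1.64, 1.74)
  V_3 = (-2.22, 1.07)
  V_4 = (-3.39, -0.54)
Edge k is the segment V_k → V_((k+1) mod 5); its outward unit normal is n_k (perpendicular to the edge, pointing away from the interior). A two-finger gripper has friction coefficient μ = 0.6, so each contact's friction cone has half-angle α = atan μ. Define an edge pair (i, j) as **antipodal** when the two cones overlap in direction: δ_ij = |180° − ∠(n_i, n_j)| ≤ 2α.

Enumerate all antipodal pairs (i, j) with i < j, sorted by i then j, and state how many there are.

count = 4; pairs: (0,2), (0,3), (1,4), (2,4)

α = atan 0.6 = 30.96°;  2α = 61.93°
n_0 = (+0.4379, -0.8990)
n_1 = (+0.6406, +0.7679)
n_2 = (-0.1710, +0.9853)
n_3 = (-0.8090, +0.5879)
n_4 = (-0.4486, -0.8937)
  (0,1): δ = 65.81°  ·
  (0,2): δ = 16.12°  ✓
  (0,3): δ = 28.02°  ✓
  (0,4): δ = 127.37°  ·
  (1,2): δ = 130.32°  ·
  (1,3): δ = 86.17°  ·
  (1,4): δ = 13.18°  ✓
  (2,3): δ = 135.85°  ·
  (2,4): δ = 36.50°  ✓
  (3,4): δ = 80.65°  ·
antipodal pairs: 4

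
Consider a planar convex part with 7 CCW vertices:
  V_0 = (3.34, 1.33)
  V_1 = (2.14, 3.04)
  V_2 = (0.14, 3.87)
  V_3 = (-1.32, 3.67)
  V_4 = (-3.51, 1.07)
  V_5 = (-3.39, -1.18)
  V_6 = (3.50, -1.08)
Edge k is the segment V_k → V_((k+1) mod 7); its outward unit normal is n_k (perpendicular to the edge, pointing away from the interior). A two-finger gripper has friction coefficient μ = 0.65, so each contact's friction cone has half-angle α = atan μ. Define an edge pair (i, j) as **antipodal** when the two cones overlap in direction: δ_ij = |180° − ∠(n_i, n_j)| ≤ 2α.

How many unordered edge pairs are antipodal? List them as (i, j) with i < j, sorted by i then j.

α = atan 0.65 = 33.02°;  2α = 66.05°
n_0 = (+0.8186, +0.5744)
n_1 = (+0.3833, +0.9236)
n_2 = (-0.1357, +0.9907)
n_3 = (-0.7648, +0.6442)
n_4 = (-0.9986, -0.0533)
n_5 = (+0.0145, -0.9999)
n_6 = (+0.9978, +0.0662)
  (0,1): δ = 147.60°  ·
  (0,2): δ = 117.26°  ·
  (0,3): δ = 75.17°  ·
  (0,4): δ = 32.01°  ✓
  (0,5): δ = 55.77°  ✓
  (0,6): δ = 148.74°  ·
  (1,2): δ = 149.66°  ·
  (1,3): δ = 107.57°  ·
  (1,4): δ = 64.41°  ✓
  (1,5): δ = 23.37°  ✓
  (1,6): δ = 116.34°  ·
  (2,3): δ = 137.91°  ·
  (2,4): δ = 94.75°  ·
  (2,5): δ = 6.97°  ✓
  (2,6): δ = 86.00°  ·
  (3,4): δ = 136.84°  ·
  (3,5): δ = 49.06°  ✓
  (3,6): δ = 43.91°  ✓
  (4,5): δ = 92.22°  ·
  (4,6): δ = 0.75°  ✓
  (5,6): δ = 87.03°  ·
antipodal pairs: 8

count = 8; pairs: (0,4), (0,5), (1,4), (1,5), (2,5), (3,5), (3,6), (4,6)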